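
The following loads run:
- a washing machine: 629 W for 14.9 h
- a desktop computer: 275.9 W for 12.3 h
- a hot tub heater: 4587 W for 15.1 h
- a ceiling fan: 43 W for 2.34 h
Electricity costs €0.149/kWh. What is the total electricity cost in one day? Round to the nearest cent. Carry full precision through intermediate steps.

washing machine: 629 W × 14.9 h = 9,372 Wh = 9.372 kWh
desktop computer: 275.9 W × 12.3 h = 3,394 Wh = 3.394 kWh
hot tub heater: 4587 W × 15.1 h = 69,264 Wh = 69.26 kWh
ceiling fan: 43 W × 2.34 h = 101 Wh = 0.1006 kWh
Total energy = 9.372 + 3.394 + 69.26 + 0.1006 = 82.13 kWh
Cost = 82.13 kWh × €0.149 = €12.24

€12.24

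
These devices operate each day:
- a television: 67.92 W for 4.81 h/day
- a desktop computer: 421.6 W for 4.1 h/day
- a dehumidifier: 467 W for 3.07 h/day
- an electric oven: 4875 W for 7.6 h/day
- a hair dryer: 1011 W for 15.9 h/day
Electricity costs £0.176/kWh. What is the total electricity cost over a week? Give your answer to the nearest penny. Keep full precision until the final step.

television: 67.92 W × 4.81 h × 7 d = 2,287 Wh = 2.287 kWh
desktop computer: 421.6 W × 4.1 h × 7 d = 12,100 Wh = 12.1 kWh
dehumidifier: 467 W × 3.07 h × 7 d = 10,036 Wh = 10.04 kWh
electric oven: 4875 W × 7.6 h × 7 d = 259,350 Wh = 259.4 kWh
hair dryer: 1011 W × 15.9 h × 7 d = 112,524 Wh = 112.5 kWh
Total energy = 2.287 + 12.1 + 10.04 + 259.4 + 112.5 = 396.3 kWh
Cost = 396.3 kWh × £0.176 = £69.75

£69.75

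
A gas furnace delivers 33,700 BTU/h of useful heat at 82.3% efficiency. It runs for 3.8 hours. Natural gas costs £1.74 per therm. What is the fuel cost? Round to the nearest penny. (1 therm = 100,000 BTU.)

£2.71

Heat delivered = 33,700 BTU/h × 3.8 h = 128,060 BTU
Gas input = 128,060 / 0.823 = 155,601 BTU
= 155,601 / 100,000 = 1.556 therm
Cost = 1.556 × £1.74/therm = £2.71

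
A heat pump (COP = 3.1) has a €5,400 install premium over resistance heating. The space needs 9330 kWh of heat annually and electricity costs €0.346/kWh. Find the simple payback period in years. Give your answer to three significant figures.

Resistance: 9330 kWh × €0.346 = €3,228.18/yr
Heat pump: 9330 / 3.1 = 3010 kWh in → × €0.346 = €1,041.35/yr
Annual savings = €2,186.83
Payback = €5,400 / €2,186.83 = 2.47 years

2.47 years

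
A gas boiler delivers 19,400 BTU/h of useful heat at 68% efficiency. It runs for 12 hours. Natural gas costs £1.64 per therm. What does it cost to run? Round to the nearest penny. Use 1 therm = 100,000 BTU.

£5.61

Heat delivered = 19,400 BTU/h × 12 h = 232,800 BTU
Gas input = 232,800 / 0.68 = 342,353 BTU
= 342,353 / 100,000 = 3.424 therm
Cost = 3.424 × £1.64/therm = £5.61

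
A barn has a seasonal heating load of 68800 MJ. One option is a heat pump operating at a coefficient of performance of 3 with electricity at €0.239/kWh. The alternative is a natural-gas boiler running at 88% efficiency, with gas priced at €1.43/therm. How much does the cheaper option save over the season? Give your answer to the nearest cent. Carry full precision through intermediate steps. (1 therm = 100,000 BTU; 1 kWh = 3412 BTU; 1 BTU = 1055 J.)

Heat load = 68800 MJ = 68,800,000,000 J / 1055 = 65,213,270 BTU
Gas: input = 65,213,270 / 0.880 = 74,105,989 BTU = 741.1 therm → 741.1 × €1.43 = €1,059.72
Heat pump: 65,213,270 BTU / 3412 = 19,110 kWh heat; / 3 = 6,371 kWh in → × €0.239 = €1,522.66
Difference = |€1,059.72 − €1,522.66| = €462.95

€462.95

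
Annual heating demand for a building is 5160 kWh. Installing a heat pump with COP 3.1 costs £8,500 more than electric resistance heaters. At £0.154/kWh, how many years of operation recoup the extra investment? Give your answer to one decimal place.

15.8 years

Resistance: 5160 kWh × £0.154 = £794.64/yr
Heat pump: 5160 / 3.1 = 1665 kWh in → × £0.154 = £256.34/yr
Annual savings = £538.30
Payback = £8,500 / £538.30 = 15.8 years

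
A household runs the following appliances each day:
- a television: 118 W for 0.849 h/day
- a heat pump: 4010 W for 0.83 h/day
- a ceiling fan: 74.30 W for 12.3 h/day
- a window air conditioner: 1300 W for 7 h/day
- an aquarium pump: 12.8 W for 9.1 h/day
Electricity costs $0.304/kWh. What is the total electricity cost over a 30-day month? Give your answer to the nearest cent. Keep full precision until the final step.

television: 118 W × 0.849 h × 30 d = 3,005 Wh = 3.005 kWh
heat pump: 4010 W × 0.83 h × 30 d = 99,849 Wh = 99.85 kWh
ceiling fan: 74.30 W × 12.3 h × 30 d = 27,417 Wh = 27.42 kWh
window air conditioner: 1300 W × 7 h × 30 d = 273,000 Wh = 273 kWh
aquarium pump: 12.8 W × 9.1 h × 30 d = 3,494 Wh = 3.494 kWh
Total energy = 3.005 + 99.85 + 27.42 + 273 + 3.494 = 406.8 kWh
Cost = 406.8 kWh × $0.304 = $123.66

$123.66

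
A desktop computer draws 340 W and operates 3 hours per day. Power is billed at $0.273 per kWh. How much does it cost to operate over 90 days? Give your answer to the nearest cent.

$25.06

Energy = 340 W × 3 h/day × 90 days = 91,800 Wh = 91.8 kWh
Cost = 91.8 kWh × $0.273/kWh = $25.06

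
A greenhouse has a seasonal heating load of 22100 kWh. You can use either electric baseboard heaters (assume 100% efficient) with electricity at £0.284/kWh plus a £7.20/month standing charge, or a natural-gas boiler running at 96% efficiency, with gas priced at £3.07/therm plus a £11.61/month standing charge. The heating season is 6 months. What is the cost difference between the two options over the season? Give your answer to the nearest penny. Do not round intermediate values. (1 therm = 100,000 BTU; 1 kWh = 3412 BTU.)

£3838.54

Heat load = 22100 kWh × 3412 = 75,405,200 BTU
Gas: input = 75,405,200 / 0.960 = 78,547,083 BTU = 785.5 therm → 785.5 × £3.07 = £2,411.40; + 6 × £11.61 standing = £2,481.06
Electric: 75,405,200 BTU / 3412 = 22,100 kWh → × £0.284 = £6,276.40; + 6 × £7.20 standing = £6,319.60
Difference = |£2,481.06 − £6,319.60| = £3,838.54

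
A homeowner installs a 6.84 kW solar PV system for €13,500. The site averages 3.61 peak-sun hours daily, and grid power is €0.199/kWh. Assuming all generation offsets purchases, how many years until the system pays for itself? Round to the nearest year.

8 years

Daily generation = 6.84 kW × 3.61 h = 24.69 kWh
Annual generation = 24.69 × 365 = 9012.7 kWh
Annual savings = 9012.7 × €0.199 = €1,793.53
Payback = €13,500 / €1,793.53 = 7.53 years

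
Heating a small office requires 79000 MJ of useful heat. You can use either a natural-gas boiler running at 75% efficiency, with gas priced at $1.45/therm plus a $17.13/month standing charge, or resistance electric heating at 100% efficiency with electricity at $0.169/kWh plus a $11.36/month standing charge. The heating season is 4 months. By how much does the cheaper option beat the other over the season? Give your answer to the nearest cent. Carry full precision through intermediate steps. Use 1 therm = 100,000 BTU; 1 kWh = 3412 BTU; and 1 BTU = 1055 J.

$2238.17

Heat load = 79000 MJ = 79,000,000,000 J / 1055 = 74,881,517 BTU
Gas: input = 74,881,517 / 0.750 = 99,842,022 BTU = 998.4 therm → 998.4 × $1.45 = $1,447.71; + 4 × $17.13 standing = $1,516.23
Electric: 74,881,517 BTU / 3412 = 21,950 kWh → × $0.169 = $3,708.96; + 4 × $11.36 standing = $3,754.40
Difference = |$1,516.23 − $3,754.40| = $2,238.17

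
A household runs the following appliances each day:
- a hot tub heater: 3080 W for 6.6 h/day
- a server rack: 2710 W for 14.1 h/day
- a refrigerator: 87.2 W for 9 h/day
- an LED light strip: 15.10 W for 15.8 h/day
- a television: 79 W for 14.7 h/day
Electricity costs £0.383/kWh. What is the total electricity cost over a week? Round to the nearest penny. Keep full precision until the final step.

hot tub heater: 3080 W × 6.6 h × 7 d = 142,296 Wh = 142.3 kWh
server rack: 2710 W × 14.1 h × 7 d = 267,477 Wh = 267.5 kWh
refrigerator: 87.2 W × 9 h × 7 d = 5,494 Wh = 5.494 kWh
LED light strip: 15.10 W × 15.8 h × 7 d = 1,670 Wh = 1.67 kWh
television: 79 W × 14.7 h × 7 d = 8,129 Wh = 8.129 kWh
Total energy = 142.3 + 267.5 + 5.494 + 1.67 + 8.129 = 425.1 kWh
Cost = 425.1 kWh × £0.383 = £162.80

£162.80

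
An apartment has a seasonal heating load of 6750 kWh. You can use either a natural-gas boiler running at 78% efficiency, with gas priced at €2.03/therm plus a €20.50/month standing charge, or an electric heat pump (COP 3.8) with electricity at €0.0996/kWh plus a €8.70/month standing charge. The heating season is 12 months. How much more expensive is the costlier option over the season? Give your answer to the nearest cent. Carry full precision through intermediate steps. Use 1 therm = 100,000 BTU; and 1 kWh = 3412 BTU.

€564.08

Heat load = 6750 kWh × 3412 = 23,031,000 BTU
Gas: input = 23,031,000 / 0.78 = 29,526,923 BTU = 295.3 therm → 295.3 × €2.03 = €599.40; + 12 × €20.50 standing = €845.40
Heat pump: 23,031,000 BTU / 3412 = 6,750 kWh heat; / 3.8 = 1,776 kWh in → × €0.0996 = €176.92; + 12 × €8.70 standing = €281.32
Difference = |€845.40 − €281.32| = €564.08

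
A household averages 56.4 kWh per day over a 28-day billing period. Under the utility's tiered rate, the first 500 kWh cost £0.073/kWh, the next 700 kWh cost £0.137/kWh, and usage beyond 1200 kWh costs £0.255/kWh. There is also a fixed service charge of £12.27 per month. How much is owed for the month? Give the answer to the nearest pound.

Usage = 56.4 kWh/day × 28 days = 1579.2 kWh
First 500 kWh × £0.073 = £36.50
Next 700 kWh × £0.137 = £95.90
Remaining 379.2 kWh × £0.255 = £96.70
Energy charge = £229.10; + service £12.27 = £241.37 ≈ £241

£241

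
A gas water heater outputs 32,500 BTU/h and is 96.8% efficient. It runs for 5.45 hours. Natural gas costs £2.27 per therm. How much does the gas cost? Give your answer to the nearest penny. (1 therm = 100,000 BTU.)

£4.15

Heat delivered = 32,500 BTU/h × 5.45 h = 177,125 BTU
Gas input = 177,125 / 0.968 = 182,980 BTU
= 182,980 / 100,000 = 1.83 therm
Cost = 1.83 × £2.27/therm = £4.15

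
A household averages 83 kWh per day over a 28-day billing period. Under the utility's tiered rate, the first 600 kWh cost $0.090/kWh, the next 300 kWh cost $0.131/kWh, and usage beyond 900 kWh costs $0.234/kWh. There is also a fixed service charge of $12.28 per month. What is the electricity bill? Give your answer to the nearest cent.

Usage = 83 kWh/day × 28 days = 2324 kWh
First 600 kWh × $0.090 = $54.00
Next 300 kWh × $0.131 = $39.30
Remaining 1424 kWh × $0.234 = $333.22
Energy charge = $426.52; + service $12.28 = $438.80

$438.80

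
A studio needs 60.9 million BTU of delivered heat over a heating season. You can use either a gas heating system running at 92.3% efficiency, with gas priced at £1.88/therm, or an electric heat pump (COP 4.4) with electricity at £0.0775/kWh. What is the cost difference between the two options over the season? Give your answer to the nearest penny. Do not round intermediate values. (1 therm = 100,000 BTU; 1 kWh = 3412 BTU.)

Heat load = 60.9 × 10⁶ BTU = 60,900,000 BTU
Gas: input = 60,900,000 / 0.923 = 65,980,498 BTU = 659.8 therm → 659.8 × £1.88 = £1,240.43
Heat pump: 60,900,000 BTU / 3412 = 17,850 kWh heat; / 4.4 = 4,057 kWh in → × £0.0775 = £314.38
Difference = |£1,240.43 − £314.38| = £926.05

£926.05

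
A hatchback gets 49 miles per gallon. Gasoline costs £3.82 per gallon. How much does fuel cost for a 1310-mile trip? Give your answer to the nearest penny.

£102.13

Fuel = 1310 mi / 49 mpg = 26.73 gal
Cost = 26.73 gal × £3.82/gal = £102.13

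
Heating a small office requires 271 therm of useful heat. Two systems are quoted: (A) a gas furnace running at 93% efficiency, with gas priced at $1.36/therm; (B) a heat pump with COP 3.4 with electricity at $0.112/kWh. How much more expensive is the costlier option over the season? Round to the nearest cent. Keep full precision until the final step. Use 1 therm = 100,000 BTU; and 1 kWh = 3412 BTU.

Heat load = 271 therm × 100,000 = 27,100,000 BTU
Gas: input = 27,100,000 / 0.93 = 29,139,785 BTU = 291.4 therm → 291.4 × $1.36 = $396.30
Heat pump: 27,100,000 BTU / 3412 = 7,943 kWh heat; / 3.4 = 2,336 kWh in → × $0.112 = $261.64
Difference = |$396.30 − $261.64| = $134.66

$134.66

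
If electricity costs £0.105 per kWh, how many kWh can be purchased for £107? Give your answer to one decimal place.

£107 / £0.105 per kWh = 1,019 kWh

1019.0 kWh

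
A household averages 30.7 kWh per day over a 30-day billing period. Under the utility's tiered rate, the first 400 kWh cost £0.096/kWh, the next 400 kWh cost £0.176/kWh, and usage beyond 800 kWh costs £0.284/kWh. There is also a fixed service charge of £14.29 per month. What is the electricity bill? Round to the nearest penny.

£157.45

Usage = 30.7 kWh/day × 30 days = 921 kWh
First 400 kWh × £0.096 = £38.40
Next 400 kWh × £0.176 = £70.40
Remaining 121 kWh × £0.284 = £34.36
Energy charge = £143.16; + service £14.29 = £157.45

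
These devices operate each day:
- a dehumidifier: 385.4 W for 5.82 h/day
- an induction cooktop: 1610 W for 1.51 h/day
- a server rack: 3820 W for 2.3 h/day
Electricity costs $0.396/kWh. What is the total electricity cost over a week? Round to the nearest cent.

$37.31

dehumidifier: 385.4 W × 5.82 h × 7 d = 15,701 Wh = 15.7 kWh
induction cooktop: 1610 W × 1.51 h × 7 d = 17,018 Wh = 17.02 kWh
server rack: 3820 W × 2.3 h × 7 d = 61,502 Wh = 61.5 kWh
Total energy = 15.7 + 17.02 + 61.5 = 94.22 kWh
Cost = 94.22 kWh × $0.396 = $37.31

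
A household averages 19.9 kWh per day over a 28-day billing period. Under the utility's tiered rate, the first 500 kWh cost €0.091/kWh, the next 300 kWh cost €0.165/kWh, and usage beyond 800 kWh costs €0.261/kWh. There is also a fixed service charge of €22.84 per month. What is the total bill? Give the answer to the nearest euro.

Usage = 19.9 kWh/day × 28 days = 557.2 kWh
First 500 kWh × €0.091 = €45.50
Next 57.2 kWh × €0.165 = €9.44
Remaining tier: 0 kWh (not reached)
Energy charge = €54.94; + service €22.84 = €77.78 ≈ €78

€78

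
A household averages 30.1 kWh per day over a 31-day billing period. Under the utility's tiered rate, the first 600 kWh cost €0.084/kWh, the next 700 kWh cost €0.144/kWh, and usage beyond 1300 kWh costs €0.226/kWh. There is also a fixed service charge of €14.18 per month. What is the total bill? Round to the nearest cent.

Usage = 30.1 kWh/day × 31 days = 933.1 kWh
First 600 kWh × €0.084 = €50.40
Next 333.1 kWh × €0.144 = €47.97
Remaining tier: 0 kWh (not reached)
Energy charge = €98.37; + service €14.18 = €112.55

€112.55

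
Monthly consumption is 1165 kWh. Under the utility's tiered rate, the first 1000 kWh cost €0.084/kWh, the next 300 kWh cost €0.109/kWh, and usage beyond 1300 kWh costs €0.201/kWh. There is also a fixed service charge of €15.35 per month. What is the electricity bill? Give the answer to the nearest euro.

First 1000 kWh × €0.084 = €84.00
Next 165 kWh × €0.109 = €17.98
Remaining tier: 0 kWh (not reached)
Energy charge = €101.98; + service €15.35 = €117.33 ≈ €117

€117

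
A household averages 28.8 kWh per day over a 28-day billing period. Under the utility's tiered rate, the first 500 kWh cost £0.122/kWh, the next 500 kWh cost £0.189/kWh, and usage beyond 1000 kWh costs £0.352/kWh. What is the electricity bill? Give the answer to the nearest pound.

Usage = 28.8 kWh/day × 28 days = 806.4 kWh
First 500 kWh × £0.122 = £61.00
Next 306.4 kWh × £0.189 = £57.91
Remaining tier: 0 kWh (not reached)
Total = £118.91 ≈ £119

£119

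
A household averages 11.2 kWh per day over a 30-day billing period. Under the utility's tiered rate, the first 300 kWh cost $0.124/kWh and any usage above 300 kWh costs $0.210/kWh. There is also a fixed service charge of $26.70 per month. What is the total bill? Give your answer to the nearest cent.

Usage = 11.2 kWh/day × 30 days = 336 kWh
First 300 kWh × $0.124 = $37.20
Remaining 36 kWh × $0.210 = $7.56
Energy charge = $44.76; + service $26.70 = $71.46

$71.46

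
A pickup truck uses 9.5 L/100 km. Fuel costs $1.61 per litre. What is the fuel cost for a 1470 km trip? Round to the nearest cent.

$224.84

Fuel = 9.5 L/100 km × 1470 km / 100 = 139.7 L
Cost = 139.7 L × $1.61/L = $224.84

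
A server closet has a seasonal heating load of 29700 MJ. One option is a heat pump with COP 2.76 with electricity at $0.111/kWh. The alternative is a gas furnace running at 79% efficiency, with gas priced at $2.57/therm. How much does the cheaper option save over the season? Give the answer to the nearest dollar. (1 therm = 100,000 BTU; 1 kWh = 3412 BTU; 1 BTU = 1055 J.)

Heat load = 29700 MJ = 29,700,000,000 J / 1055 = 28,151,659 BTU
Gas: input = 28,151,659 / 0.79 = 35,635,011 BTU = 356.4 therm → 356.4 × $2.57 = $915.82
Heat pump: 28,151,659 BTU / 3412 = 8,251 kWh heat; / 2.76 = 2,989 kWh in → × $0.111 = $331.82
Difference = |$915.82 − $331.82| = $583.99 ≈ $584

$584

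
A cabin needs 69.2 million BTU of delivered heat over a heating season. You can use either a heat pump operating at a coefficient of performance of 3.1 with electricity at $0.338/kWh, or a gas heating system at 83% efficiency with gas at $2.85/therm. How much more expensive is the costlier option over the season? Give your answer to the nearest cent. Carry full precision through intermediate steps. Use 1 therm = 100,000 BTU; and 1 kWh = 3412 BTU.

$164.82

Heat load = 69.2 × 10⁶ BTU = 69,200,000 BTU
Gas: input = 69,200,000 / 0.83 = 83,373,494 BTU = 833.7 therm → 833.7 × $2.85 = $2,376.14
Heat pump: 69,200,000 BTU / 3412 = 20,280 kWh heat; / 3.1 = 6,542 kWh in → × $0.338 = $2,211.32
Difference = |$2,376.14 − $2,211.32| = $164.82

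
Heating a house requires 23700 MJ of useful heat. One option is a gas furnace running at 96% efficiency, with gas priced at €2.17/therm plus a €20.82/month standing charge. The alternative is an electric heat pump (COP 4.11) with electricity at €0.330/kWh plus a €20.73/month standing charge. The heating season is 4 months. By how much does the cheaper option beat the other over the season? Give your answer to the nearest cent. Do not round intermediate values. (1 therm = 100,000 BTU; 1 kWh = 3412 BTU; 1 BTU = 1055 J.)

Heat load = 23700 MJ = 23,700,000,000 J / 1055 = 22,464,455 BTU
Gas: input = 22,464,455 / 0.96 = 23,400,474 BTU = 234 therm → 234 × €2.17 = €507.79; + 4 × €20.82 standing = €591.07
Heat pump: 22,464,455 BTU / 3412 = 6,584 kWh heat; / 4.11 = 1,602 kWh in → × €0.330 = €528.64; + 4 × €20.73 standing = €611.56
Difference = |€591.07 − €611.56| = €20.49

€20.49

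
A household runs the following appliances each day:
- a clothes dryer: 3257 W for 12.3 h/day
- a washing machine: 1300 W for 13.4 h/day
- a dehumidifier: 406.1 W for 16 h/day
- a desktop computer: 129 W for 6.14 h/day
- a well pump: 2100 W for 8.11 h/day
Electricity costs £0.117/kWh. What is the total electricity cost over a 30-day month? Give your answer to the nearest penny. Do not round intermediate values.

clothes dryer: 3257 W × 12.3 h × 30 d = 1,201,833 Wh = 1,202 kWh
washing machine: 1300 W × 13.4 h × 30 d = 522,600 Wh = 522.6 kWh
dehumidifier: 406.1 W × 16 h × 30 d = 194,928 Wh = 194.9 kWh
desktop computer: 129 W × 6.14 h × 30 d = 23,762 Wh = 23.76 kWh
well pump: 2100 W × 8.11 h × 30 d = 510,930 Wh = 510.9 kWh
Total energy = 1,202 + 522.6 + 194.9 + 23.76 + 510.9 = 2,454 kWh
Cost = 2,454 kWh × £0.117 = £287.12

£287.12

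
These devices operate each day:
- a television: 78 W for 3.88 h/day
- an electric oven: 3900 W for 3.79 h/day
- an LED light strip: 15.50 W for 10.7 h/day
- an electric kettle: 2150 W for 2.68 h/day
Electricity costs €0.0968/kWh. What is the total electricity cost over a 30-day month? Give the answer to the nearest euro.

television: 78 W × 3.88 h × 30 d = 9,079 Wh = 9.079 kWh
electric oven: 3900 W × 3.79 h × 30 d = 443,430 Wh = 443.4 kWh
LED light strip: 15.50 W × 10.7 h × 30 d = 4,976 Wh = 4.976 kWh
electric kettle: 2150 W × 2.68 h × 30 d = 172,860 Wh = 172.9 kWh
Total energy = 9.079 + 443.4 + 4.976 + 172.9 = 630.3 kWh
Cost = 630.3 kWh × €0.0968 = €61.02 ≈ €61

€61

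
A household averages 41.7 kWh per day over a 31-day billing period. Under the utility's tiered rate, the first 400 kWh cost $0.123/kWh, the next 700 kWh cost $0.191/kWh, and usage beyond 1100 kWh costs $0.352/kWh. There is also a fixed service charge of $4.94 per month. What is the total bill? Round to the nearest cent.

$255.67

Usage = 41.7 kWh/day × 31 days = 1292.7 kWh
First 400 kWh × $0.123 = $49.20
Next 700 kWh × $0.191 = $133.70
Remaining 192.7 kWh × $0.352 = $67.83
Energy charge = $250.73; + service $4.94 = $255.67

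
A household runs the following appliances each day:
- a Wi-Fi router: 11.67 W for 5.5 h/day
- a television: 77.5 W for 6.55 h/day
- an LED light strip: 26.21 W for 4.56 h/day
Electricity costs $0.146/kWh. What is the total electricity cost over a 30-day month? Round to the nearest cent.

Wi-Fi router: 11.67 W × 5.5 h × 30 d = 1,926 Wh = 1.926 kWh
television: 77.5 W × 6.55 h × 30 d = 15,229 Wh = 15.23 kWh
LED light strip: 26.21 W × 4.56 h × 30 d = 3,586 Wh = 3.586 kWh
Total energy = 1.926 + 15.23 + 3.586 = 20.74 kWh
Cost = 20.74 kWh × $0.146 = $3.03

$3.03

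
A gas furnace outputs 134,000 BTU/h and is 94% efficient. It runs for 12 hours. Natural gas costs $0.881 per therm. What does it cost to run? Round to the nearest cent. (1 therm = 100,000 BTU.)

$15.07

Heat delivered = 134,000 BTU/h × 12 h = 1,608,000 BTU
Gas input = 1,608,000 / 0.94 = 1,710,638 BTU
= 1,710,638 / 100,000 = 17.11 therm
Cost = 17.11 × $0.881/therm = $15.07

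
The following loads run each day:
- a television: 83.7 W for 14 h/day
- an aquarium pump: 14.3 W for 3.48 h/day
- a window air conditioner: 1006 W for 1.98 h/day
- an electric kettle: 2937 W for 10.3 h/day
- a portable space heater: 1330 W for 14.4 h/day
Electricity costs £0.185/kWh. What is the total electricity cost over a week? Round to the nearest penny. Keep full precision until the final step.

television: 83.7 W × 14 h × 7 d = 8,203 Wh = 8.203 kWh
aquarium pump: 14.3 W × 3.48 h × 7 d = 348 Wh = 0.3483 kWh
window air conditioner: 1006 W × 1.98 h × 7 d = 13,943 Wh = 13.94 kWh
electric kettle: 2937 W × 10.3 h × 7 d = 211,758 Wh = 211.8 kWh
portable space heater: 1330 W × 14.4 h × 7 d = 134,064 Wh = 134.1 kWh
Total energy = 8.203 + 0.3483 + 13.94 + 211.8 + 134.1 = 368.3 kWh
Cost = 368.3 kWh × £0.185 = £68.14

£68.14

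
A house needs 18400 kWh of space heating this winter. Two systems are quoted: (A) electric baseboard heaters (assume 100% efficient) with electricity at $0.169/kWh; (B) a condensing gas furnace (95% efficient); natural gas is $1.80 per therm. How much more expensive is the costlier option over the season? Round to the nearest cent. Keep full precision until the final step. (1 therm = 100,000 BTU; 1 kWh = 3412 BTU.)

Heat load = 18400 kWh × 3412 = 62,780,800 BTU
Gas: input = 62,780,800 / 0.95 = 66,085,053 BTU = 660.9 therm → 660.9 × $1.80 = $1,189.53
Electric: 62,780,800 BTU / 3412 = 18,400 kWh → × $0.169 = $3,109.60
Difference = |$1,189.53 − $3,109.60| = $1,920.07

$1920.07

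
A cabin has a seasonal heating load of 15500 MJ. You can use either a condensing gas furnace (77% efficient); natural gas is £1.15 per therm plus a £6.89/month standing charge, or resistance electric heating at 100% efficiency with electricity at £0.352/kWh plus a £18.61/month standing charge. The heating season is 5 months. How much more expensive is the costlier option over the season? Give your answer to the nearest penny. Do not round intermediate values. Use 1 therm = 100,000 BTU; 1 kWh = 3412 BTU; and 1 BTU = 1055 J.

£1354.87

Heat load = 15500 MJ = 15,500,000,000 J / 1055 = 14,691,943 BTU
Gas: input = 14,691,943 / 0.77 = 19,080,446 BTU = 190.8 therm → 190.8 × £1.15 = £219.43; + 5 × £6.89 standing = £253.88
Electric: 14,691,943 BTU / 3412 = 4,306 kWh → × £0.352 = £1,515.70; + 5 × £18.61 standing = £1,608.75
Difference = |£253.88 − £1,608.75| = £1,354.87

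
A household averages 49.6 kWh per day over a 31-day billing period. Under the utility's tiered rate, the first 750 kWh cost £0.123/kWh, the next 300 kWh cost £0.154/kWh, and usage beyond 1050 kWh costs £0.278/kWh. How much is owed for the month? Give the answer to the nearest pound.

£274

Usage = 49.6 kWh/day × 31 days = 1537.6 kWh
First 750 kWh × £0.123 = £92.25
Next 300 kWh × £0.154 = £46.20
Remaining 487.6 kWh × £0.278 = £135.55
Total = £274.00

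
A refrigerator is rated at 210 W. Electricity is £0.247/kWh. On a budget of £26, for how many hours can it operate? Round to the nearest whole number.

Energy budget = £26 / £0.247 per kWh = 105.3 kWh = 105,263 Wh
Runtime = 105,263 Wh / 210 W = 501.3 h

501 h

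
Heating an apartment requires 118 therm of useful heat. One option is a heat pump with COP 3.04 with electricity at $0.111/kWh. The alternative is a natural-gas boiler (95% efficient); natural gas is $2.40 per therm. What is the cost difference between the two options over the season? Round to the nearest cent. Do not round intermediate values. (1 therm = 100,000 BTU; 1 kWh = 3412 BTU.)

$171.83

Heat load = 118 therm × 100,000 = 11,800,000 BTU
Gas: input = 11,800,000 / 0.95 = 12,421,053 BTU = 124.2 therm → 124.2 × $2.40 = $298.11
Heat pump: 11,800,000 BTU / 3412 = 3,458 kWh heat; / 3.04 = 1,138 kWh in → × $0.111 = $126.28
Difference = |$298.11 − $126.28| = $171.83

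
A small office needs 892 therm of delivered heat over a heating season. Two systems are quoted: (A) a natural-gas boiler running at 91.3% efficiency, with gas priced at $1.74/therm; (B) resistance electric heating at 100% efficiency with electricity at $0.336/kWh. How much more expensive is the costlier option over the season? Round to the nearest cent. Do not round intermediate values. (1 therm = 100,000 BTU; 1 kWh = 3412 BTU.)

$7084.08

Heat load = 892 therm × 100,000 = 89,200,000 BTU
Gas: input = 89,200,000 / 0.913 = 97,699,890 BTU = 977 therm → 977 × $1.74 = $1,699.98
Electric: 89,200,000 BTU / 3412 = 26,140 kWh → × $0.336 = $8,784.06
Difference = |$1,699.98 − $8,784.06| = $7,084.08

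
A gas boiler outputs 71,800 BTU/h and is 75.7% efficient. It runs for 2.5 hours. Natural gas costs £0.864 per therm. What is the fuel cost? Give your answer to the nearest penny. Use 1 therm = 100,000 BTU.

Heat delivered = 71,800 BTU/h × 2.5 h = 179,500 BTU
Gas input = 179,500 / 0.757 = 237,120 BTU
= 237,120 / 100,000 = 2.371 therm
Cost = 2.371 × £0.864/therm = £2.05

£2.05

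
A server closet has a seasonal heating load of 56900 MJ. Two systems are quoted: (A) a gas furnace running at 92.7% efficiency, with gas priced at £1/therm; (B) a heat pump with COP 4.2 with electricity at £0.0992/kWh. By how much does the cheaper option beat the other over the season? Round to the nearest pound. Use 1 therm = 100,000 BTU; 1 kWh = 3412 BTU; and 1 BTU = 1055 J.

£208

Heat load = 56900 MJ = 56,900,000,000 J / 1055 = 53,933,649 BTU
Gas: input = 53,933,649 / 0.927 = 58,180,851 BTU = 581.8 therm → 581.8 × £1 = £581.81
Heat pump: 53,933,649 BTU / 3412 = 15,810 kWh heat; / 4.2 = 3,764 kWh in → × £0.0992 = £373.35
Difference = |£581.81 − £373.35| = £208.46 ≈ £208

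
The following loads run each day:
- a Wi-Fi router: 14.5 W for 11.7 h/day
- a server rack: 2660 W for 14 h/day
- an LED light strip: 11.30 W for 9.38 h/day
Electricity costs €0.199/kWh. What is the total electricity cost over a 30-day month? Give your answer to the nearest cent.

Wi-Fi router: 14.5 W × 11.7 h × 30 d = 5,089 Wh = 5.089 kWh
server rack: 2660 W × 14 h × 30 d = 1,117,200 Wh = 1,117 kWh
LED light strip: 11.30 W × 9.38 h × 30 d = 3,180 Wh = 3.18 kWh
Total energy = 5.089 + 1,117 + 3.18 = 1,125 kWh
Cost = 1,125 kWh × €0.199 = €223.97

€223.97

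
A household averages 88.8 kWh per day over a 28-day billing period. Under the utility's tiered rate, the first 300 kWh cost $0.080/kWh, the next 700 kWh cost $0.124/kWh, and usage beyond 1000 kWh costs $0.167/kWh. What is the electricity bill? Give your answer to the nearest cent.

Usage = 88.8 kWh/day × 28 days = 2486.4 kWh
First 300 kWh × $0.080 = $24.00
Next 700 kWh × $0.124 = $86.80
Remaining 1486.4 kWh × $0.167 = $248.23
Total = $359.03

$359.03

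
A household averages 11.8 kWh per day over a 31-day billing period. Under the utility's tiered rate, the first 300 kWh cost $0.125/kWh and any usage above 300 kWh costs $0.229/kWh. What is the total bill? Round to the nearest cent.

$52.57

Usage = 11.8 kWh/day × 31 days = 365.8 kWh
First 300 kWh × $0.125 = $37.50
Remaining 65.8 kWh × $0.229 = $15.07
Total = $52.57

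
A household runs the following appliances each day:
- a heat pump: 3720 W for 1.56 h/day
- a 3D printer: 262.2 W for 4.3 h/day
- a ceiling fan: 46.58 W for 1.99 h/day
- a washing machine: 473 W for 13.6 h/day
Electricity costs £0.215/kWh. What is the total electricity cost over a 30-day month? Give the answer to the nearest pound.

heat pump: 3720 W × 1.56 h × 30 d = 174,096 Wh = 174.1 kWh
3D printer: 262.2 W × 4.3 h × 30 d = 33,824 Wh = 33.82 kWh
ceiling fan: 46.58 W × 1.99 h × 30 d = 2,781 Wh = 2.781 kWh
washing machine: 473 W × 13.6 h × 30 d = 192,984 Wh = 193 kWh
Total energy = 174.1 + 33.82 + 2.781 + 193 = 403.7 kWh
Cost = 403.7 kWh × £0.215 = £86.79 ≈ £87

£87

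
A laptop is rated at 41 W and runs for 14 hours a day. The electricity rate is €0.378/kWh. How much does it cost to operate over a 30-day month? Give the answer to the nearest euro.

Energy = 41 W × 14 h/day × 30 days = 17,220 Wh = 17.22 kWh
Cost = 17.22 kWh × €0.378/kWh = €6.51 ≈ €7

€7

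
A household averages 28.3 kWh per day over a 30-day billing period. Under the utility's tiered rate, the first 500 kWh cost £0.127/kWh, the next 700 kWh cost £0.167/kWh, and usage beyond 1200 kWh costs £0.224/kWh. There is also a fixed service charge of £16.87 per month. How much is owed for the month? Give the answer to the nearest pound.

£139

Usage = 28.3 kWh/day × 30 days = 849 kWh
First 500 kWh × £0.127 = £63.50
Next 349 kWh × £0.167 = £58.28
Remaining tier: 0 kWh (not reached)
Energy charge = £121.78; + service £16.87 = £138.65 ≈ £139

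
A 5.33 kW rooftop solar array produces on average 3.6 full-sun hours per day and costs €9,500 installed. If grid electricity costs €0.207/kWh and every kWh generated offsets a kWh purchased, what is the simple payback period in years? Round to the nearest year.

7 years

Daily generation = 5.33 kW × 3.6 h = 19.19 kWh
Annual generation = 19.19 × 365 = 7003.6 kWh
Annual savings = 7003.6 × €0.207 = €1,449.75
Payback = €9,500 / €1,449.75 = 6.55 years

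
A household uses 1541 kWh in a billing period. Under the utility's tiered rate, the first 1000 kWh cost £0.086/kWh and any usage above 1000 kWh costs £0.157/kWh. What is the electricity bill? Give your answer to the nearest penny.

First 1000 kWh × £0.086 = £86.00
Remaining 541 kWh × £0.157 = £84.94
Total = £170.94

£170.94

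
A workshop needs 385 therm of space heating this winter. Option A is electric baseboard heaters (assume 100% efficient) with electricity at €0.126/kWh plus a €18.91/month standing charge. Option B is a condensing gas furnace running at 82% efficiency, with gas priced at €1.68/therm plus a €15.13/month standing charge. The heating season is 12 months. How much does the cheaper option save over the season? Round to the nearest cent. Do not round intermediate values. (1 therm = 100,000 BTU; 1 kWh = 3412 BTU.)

Heat load = 385 therm × 100,000 = 38,500,000 BTU
Gas: input = 38,500,000 / 0.82 = 46,951,220 BTU = 469.5 therm → 469.5 × €1.68 = €788.78; + 12 × €15.13 standing = €970.34
Electric: 38,500,000 BTU / 3412 = 11,280 kWh → × €0.126 = €1,421.75; + 12 × €18.91 standing = €1,648.67
Difference = |€970.34 − €1,648.67| = €678.33

€678.33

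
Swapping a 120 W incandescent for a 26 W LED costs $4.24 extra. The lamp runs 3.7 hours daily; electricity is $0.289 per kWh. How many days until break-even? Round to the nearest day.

42 days

Power saved = 120 − 26 = 94 W
Daily energy saved = 94 W × 3.7 h = 347.8 Wh = 0.3478 kWh
Daily savings = 0.3478 × $0.289 = $0.1005
Payback = $4.24 / $0.1005 per day = 42.18 days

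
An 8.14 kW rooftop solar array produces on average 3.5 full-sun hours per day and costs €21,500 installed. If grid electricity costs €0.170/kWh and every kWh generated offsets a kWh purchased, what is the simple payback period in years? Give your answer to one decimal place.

12.2 years

Daily generation = 8.14 kW × 3.5 h = 28.49 kWh
Annual generation = 28.49 × 365 = 10399 kWh
Annual savings = 10399 × €0.170 = €1,767.80
Payback = €21,500 / €1,767.80 = 12.2 years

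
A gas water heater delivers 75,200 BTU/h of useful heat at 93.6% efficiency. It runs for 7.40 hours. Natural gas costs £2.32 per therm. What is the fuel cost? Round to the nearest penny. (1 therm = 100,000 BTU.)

£13.79

Heat delivered = 75,200 BTU/h × 7.40 h = 556,480 BTU
Gas input = 556,480 / 0.936 = 594,530 BTU
= 594,530 / 100,000 = 5.945 therm
Cost = 5.945 × £2.32/therm = £13.79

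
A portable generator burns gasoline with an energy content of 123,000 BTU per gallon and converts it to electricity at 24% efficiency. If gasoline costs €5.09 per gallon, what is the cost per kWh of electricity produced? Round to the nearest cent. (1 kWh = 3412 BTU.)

€0.59

Electrical output per gallon = 123,000 BTU × 0.24 / 3412 BTU/kWh = 8.652 kWh
Cost per kWh = €5.09 / 8.652 kWh = €0.588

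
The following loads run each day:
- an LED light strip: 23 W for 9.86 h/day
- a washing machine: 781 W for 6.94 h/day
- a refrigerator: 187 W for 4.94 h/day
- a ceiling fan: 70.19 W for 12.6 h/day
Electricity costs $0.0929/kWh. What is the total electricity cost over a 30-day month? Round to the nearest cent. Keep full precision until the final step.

LED light strip: 23 W × 9.86 h × 30 d = 6,803 Wh = 6.803 kWh
washing machine: 781 W × 6.94 h × 30 d = 162,604 Wh = 162.6 kWh
refrigerator: 187 W × 4.94 h × 30 d = 27,713 Wh = 27.71 kWh
ceiling fan: 70.19 W × 12.6 h × 30 d = 26,532 Wh = 26.53 kWh
Total energy = 6.803 + 162.6 + 27.71 + 26.53 = 223.7 kWh
Cost = 223.7 kWh × $0.0929 = $20.78

$20.78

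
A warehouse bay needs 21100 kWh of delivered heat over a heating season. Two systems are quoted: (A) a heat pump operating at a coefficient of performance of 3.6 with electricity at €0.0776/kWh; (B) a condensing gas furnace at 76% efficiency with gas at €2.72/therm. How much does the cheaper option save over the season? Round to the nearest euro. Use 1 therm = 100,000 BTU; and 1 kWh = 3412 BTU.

Heat load = 21100 kWh × 3412 = 71,993,200 BTU
Gas: input = 71,993,200 / 0.76 = 94,727,895 BTU = 947.3 therm → 947.3 × €2.72 = €2,576.60
Heat pump: 71,993,200 BTU / 3412 = 21,100 kWh heat; / 3.6 = 5,861 kWh in → × €0.0776 = €454.82
Difference = |€2,576.60 − €454.82| = €2,121.78 ≈ €2122

€2122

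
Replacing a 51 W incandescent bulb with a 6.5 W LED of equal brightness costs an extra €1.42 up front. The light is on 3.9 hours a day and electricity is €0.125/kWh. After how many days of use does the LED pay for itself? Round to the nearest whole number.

65 days

Power saved = 51 − 6.5 = 44.5 W
Daily energy saved = 44.5 W × 3.9 h = 173.5 Wh = 0.17355 kWh
Daily savings = 0.17355 × €0.125 = €0.0217
Payback = €1.42 / €0.0217 per day = 65.46 days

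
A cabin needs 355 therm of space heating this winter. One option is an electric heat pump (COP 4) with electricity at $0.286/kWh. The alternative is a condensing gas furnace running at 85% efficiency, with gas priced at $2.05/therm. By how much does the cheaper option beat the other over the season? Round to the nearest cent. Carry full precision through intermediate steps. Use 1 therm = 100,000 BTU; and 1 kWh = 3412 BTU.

Heat load = 355 therm × 100,000 = 35,500,000 BTU
Gas: input = 35,500,000 / 0.85 = 41,764,706 BTU = 417.6 therm → 417.6 × $2.05 = $856.18
Heat pump: 35,500,000 BTU / 3412 = 10,400 kWh heat; / 4 = 2,601 kWh in → × $0.286 = $743.92
Difference = |$856.18 − $743.92| = $112.26

$112.26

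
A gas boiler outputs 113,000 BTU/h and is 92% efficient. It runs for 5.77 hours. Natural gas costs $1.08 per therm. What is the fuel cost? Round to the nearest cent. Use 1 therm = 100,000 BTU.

Heat delivered = 113,000 BTU/h × 5.77 h = 652,010 BTU
Gas input = 652,010 / 0.92 = 708,707 BTU
= 708,707 / 100,000 = 7.087 therm
Cost = 7.087 × $1.08/therm = $7.65

$7.65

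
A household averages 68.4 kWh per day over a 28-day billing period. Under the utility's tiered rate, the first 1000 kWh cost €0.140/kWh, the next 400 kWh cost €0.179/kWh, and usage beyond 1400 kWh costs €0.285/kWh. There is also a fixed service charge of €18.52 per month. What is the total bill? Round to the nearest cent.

€376.95

Usage = 68.4 kWh/day × 28 days = 1915.2 kWh
First 1000 kWh × €0.140 = €140.00
Next 400 kWh × €0.179 = €71.60
Remaining 515.2 kWh × €0.285 = €146.83
Energy charge = €358.43; + service €18.52 = €376.95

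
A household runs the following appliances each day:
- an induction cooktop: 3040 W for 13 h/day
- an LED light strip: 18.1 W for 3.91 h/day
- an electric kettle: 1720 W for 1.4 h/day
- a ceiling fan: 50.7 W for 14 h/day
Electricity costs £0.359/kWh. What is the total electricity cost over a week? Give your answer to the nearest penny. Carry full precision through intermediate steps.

£107.33

induction cooktop: 3040 W × 13 h × 7 d = 276,640 Wh = 276.6 kWh
LED light strip: 18.1 W × 3.91 h × 7 d = 495 Wh = 0.4954 kWh
electric kettle: 1720 W × 1.4 h × 7 d = 16,856 Wh = 16.86 kWh
ceiling fan: 50.7 W × 14 h × 7 d = 4,969 Wh = 4.969 kWh
Total energy = 276.6 + 0.4954 + 16.86 + 4.969 = 299 kWh
Cost = 299 kWh × £0.359 = £107.33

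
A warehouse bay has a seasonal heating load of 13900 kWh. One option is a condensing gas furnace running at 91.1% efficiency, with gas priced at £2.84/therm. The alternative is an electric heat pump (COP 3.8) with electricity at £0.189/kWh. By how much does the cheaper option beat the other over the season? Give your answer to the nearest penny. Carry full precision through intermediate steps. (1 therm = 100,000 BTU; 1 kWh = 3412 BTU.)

Heat load = 13900 kWh × 3412 = 47,426,800 BTU
Gas: input = 47,426,800 / 0.911 = 52,060,154 BTU = 520.6 therm → 520.6 × £2.84 = £1,478.51
Heat pump: 47,426,800 BTU / 3412 = 13,900 kWh heat; / 3.8 = 3,658 kWh in → × £0.189 = £691.34
Difference = |£1,478.51 − £691.34| = £787.17

£787.17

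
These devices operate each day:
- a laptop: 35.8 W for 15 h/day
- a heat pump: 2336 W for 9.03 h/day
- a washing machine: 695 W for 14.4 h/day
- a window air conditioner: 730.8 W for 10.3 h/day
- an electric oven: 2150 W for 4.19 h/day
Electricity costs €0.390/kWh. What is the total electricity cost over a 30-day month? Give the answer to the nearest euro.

€564

laptop: 35.8 W × 15 h × 30 d = 16,110 Wh = 16.11 kWh
heat pump: 2336 W × 9.03 h × 30 d = 632,822 Wh = 632.8 kWh
washing machine: 695 W × 14.4 h × 30 d = 300,240 Wh = 300.2 kWh
window air conditioner: 730.8 W × 10.3 h × 30 d = 225,817 Wh = 225.8 kWh
electric oven: 2150 W × 4.19 h × 30 d = 270,255 Wh = 270.3 kWh
Total energy = 16.11 + 632.8 + 300.2 + 225.8 + 270.3 = 1,445 kWh
Cost = 1,445 kWh × €0.390 = €563.65 ≈ €564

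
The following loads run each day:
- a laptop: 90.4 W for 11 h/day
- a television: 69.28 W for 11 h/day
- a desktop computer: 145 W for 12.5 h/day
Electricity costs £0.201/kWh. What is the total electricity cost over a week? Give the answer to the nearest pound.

laptop: 90.4 W × 11 h × 7 d = 6,961 Wh = 6.961 kWh
television: 69.28 W × 11 h × 7 d = 5,335 Wh = 5.335 kWh
desktop computer: 145 W × 12.5 h × 7 d = 12,688 Wh = 12.69 kWh
Total energy = 6.961 + 5.335 + 12.69 = 24.98 kWh
Cost = 24.98 kWh × £0.201 = £5.02 ≈ £5

£5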